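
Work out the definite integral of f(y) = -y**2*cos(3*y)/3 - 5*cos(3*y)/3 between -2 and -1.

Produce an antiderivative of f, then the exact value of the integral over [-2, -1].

The integrand splits into summands that can be handled one at a time.
F(y) = -y**2*sin(3*y)/9 - 2*y*cos(3*y)/27 - 43*sin(3*y)/81 is an antiderivative of f.
Check: d/dy[-y**2*sin(3*y)/9 - 2*y*cos(3*y)/27 - 43*sin(3*y)/81] = -y**2*cos(3*y)/3 - 5*cos(3*y)/3 = f(y).
F(-1) = 2*cos(3)/27 + 52*sin(3)/81; F(-2) = 79*sin(6)/81 + 4*cos(6)/27.
Integral = F(-1) - F(-2) = -4*cos(6)/27 + 2*cos(3)/27 + 52*sin(3)/81 - 79*sin(6)/81.

Antiderivative: F(y) = -y**2*sin(3*y)/9 - 2*y*cos(3*y)/27 - 43*sin(3*y)/81; value = -4*cos(6)/27 + 2*cos(3)/27 + 52*sin(3)/81 - 79*sin(6)/81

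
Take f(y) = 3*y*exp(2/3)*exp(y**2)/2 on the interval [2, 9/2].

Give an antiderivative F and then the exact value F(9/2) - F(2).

The substitution u = y**2 + 2/3 works: f is exactly (dF/du)*(du/dy) for that inner function.
F(y) = 3*exp(2/3)*exp(y**2)/4 is an antiderivative of f.
Check: d/dy[3*exp(2/3)*exp(y**2)/4] = 3*y*exp(2/3)*exp(y**2)/2 = f(y).
F(9/2) = 3*exp(251/12)/4; F(2) = 3*exp(14/3)/4.
Integral = F(9/2) - F(2) = -3*exp(14/3)/4 + 3*exp(251/12)/4.

Antiderivative: F(y) = 3*exp(2/3)*exp(y**2)/4; value = -3*exp(14/3)/4 + 3*exp(251/12)/4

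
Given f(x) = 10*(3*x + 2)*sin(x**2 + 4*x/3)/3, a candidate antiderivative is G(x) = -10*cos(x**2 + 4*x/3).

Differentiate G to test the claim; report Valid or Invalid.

Invalid: d/dx[G] - f = 10*x*sin(x**2 + 4*x/3) + 20*sin(x**2 + 4*x/3)/3, which is not 0.

d/dx[G] = 20*x*sin(x**2 + 4*x/3) + 40*sin(x**2 + 4*x/3)/3
d/dx[G] - f(x) = 10*x*sin(x**2 + 4*x/3) + 20*sin(x**2 + 4*x/3)/3 != 0.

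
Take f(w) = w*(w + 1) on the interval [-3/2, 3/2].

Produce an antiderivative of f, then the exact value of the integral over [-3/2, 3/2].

Antiderivative: F(w) = w**2*(2*w + 3)/6; value = 9/4

For F(w) to be correct the identity F'(w) - f(w) = 0 must hold.
F(w) = w**2*(2*w + 3)/6 is an antiderivative of f.
Check: d/dw[w**2*(2*w + 3)/6] = w**2 + w, which equals f(w).
F(3/2) = 9/4; F(-3/2) = 0.
Integral = F(3/2) - F(-3/2) = 9/4.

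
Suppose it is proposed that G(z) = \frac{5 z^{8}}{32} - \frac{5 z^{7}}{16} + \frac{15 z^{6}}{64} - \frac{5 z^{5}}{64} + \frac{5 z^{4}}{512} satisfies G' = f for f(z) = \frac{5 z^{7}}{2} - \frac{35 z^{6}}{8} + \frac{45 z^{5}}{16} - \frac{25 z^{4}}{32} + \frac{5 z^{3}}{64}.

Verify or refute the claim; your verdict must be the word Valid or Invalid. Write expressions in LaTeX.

Invalid: d/dz[G] - f = - \frac{5 z^{7}}{4} + \frac{35 z^{6}}{16} - \frac{45 z^{5}}{32} + \frac{25 z^{4}}{64} - \frac{5 z^{3}}{128}, which is not 0.

d/dz[G] = \frac{5 z^{7}}{4} - \frac{35 z^{6}}{16} + \frac{45 z^{5}}{32} - \frac{25 z^{4}}{64} + \frac{5 z^{3}}{128}
d/dz[G] - f(z) = - \frac{5 z^{7}}{4} + \frac{35 z^{6}}{16} - \frac{45 z^{5}}{32} + \frac{25 z^{4}}{64} - \frac{5 z^{3}}{128} != 0.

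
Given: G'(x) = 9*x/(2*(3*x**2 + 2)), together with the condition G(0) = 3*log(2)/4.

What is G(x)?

The substitution u = 3*x**2 + 2 works: G'(x) is exactly (dG/du)*(du/dx) for that inner function.
A general antiderivative is 3*log(3*x**2 + 2)/4 + C.
The condition gives C = 3*log(2)/4 - (3*log(2)/4) = 0.
So G(x) = 3*log(3*x**2 + 2)/4.
Check: d/dx[3*log(3*x**2 + 2)/4] = 9*x/(6*x**2 + 4), which equals G'(x).

G(x) = 3*log(3*x**2 + 2)/4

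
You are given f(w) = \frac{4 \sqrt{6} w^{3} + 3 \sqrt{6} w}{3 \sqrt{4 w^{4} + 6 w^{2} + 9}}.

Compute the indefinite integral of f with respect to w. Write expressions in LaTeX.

The substitution u = \frac{2 w^{4}}{3} + w^{2} + \frac{3}{2} works: f is exactly (dF/du)*(du/dw) for that inner function.
Check: d/dw[\frac{\sqrt{6} \sqrt{4 w^{4} + 6 w^{2} + 9}}{6}] = \frac{4 \sqrt{6} w^{3} + 3 \sqrt{6} w}{3 \sqrt{4 w^{4} + 6 w^{2} + 9}} = f(w).

F(w) = \frac{\sqrt{6} \sqrt{4 w^{4} + 6 w^{2} + 9}}{6} + C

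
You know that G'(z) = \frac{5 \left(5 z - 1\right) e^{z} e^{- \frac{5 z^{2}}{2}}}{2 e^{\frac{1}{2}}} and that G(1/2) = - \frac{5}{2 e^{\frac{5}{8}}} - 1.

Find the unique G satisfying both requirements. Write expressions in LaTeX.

G(z) = - \frac{5 e^{3 z} e^{- \frac{5 z^{2}}{2} - 2 z - \frac{1}{2}}}{2} - 1

G'(z) has the shape u'v + uv' for u = - \frac{5 e^{3 z}}{2} and v = e^{- \frac{5 z^{2}}{2} - 2 z - \frac{1}{2}} — it is the derivative of the product u*v.
A general antiderivative is - \frac{5 e^{3 z} e^{- \frac{5 z^{2}}{2} - 2 z - \frac{1}{2}}}{2} + C.
The condition gives C = - \frac{5}{2 e^{\frac{5}{8}}} - 1 - (- \frac{5}{2 e^{\frac{5}{8}}}) = -1.
So G(z) = - \frac{5 e^{3 z} e^{- \frac{5 z^{2}}{2} - 2 z - \frac{1}{2}}}{2} - 1.
Check: d/dz[- \frac{5 e^{3 z} e^{- \frac{5 z^{2}}{2} - 2 z - \frac{1}{2}}}{2} - 1] = \frac{\left(25 z e^{z} - 5 e^{z}\right) e^{- \frac{5 z^{2}}{2}}}{2 e^{\frac{1}{2}}}, which equals G'(z).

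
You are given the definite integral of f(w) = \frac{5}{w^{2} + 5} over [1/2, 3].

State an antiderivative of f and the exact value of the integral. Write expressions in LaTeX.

Antiderivative: F(w) = \sqrt{5} \operatorname{atan}{\left(\frac{\sqrt{5} w}{5} \right)}; value = - \sqrt{5} \operatorname{atan}{\left(\frac{\sqrt{5}}{10} \right)} + \sqrt{5} \operatorname{atan}{\left(\frac{3 \sqrt{5}}{5} \right)}

An antiderivative F(w) passes only if d/dw[F] lands on f(w) exactly.
F(w) = \sqrt{5} \operatorname{atan}{\left(\frac{\sqrt{5} w}{5} \right)} is an antiderivative of f.
Check: d/dw[\sqrt{5} \operatorname{atan}{\left(\frac{\sqrt{5} w}{5} \right)}] = \frac{5}{w^{2} + 5} = f(w).
F(3) = \sqrt{5} \operatorname{atan}{\left(\frac{3 \sqrt{5}}{5} \right)}; F(1/2) = \sqrt{5} \operatorname{atan}{\left(\frac{\sqrt{5}}{10} \right)}.
Integral = F(3) - F(1/2) = - \sqrt{5} \operatorname{atan}{\left(\frac{\sqrt{5}}{10} \right)} + \sqrt{5} \operatorname{atan}{\left(\frac{3 \sqrt{5}}{5} \right)}.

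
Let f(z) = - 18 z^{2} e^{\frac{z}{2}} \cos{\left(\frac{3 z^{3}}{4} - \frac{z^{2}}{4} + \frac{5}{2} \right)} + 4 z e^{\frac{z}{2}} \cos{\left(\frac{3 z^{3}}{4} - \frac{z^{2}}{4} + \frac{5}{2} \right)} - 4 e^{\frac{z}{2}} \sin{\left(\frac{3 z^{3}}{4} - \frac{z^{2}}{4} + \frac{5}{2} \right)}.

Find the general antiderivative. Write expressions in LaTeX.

Recognize the product-rule pattern: f = u'v + uv' with u = - 8 e^{\frac{z}{2}}, v = \sin{\left(\frac{3 z^{3}}{4} - \frac{z^{2}}{4} + \frac{5}{2} \right)}, so integration by parts undoes it.
Check: d/dz[- 8 e^{\frac{z}{2}} \sin{\left(\frac{3 z^{3}}{4} - \frac{z^{2}}{4} + \frac{5}{2} \right)}] = - 18 z^{2} e^{\frac{z}{2}} \cos{\left(\frac{3 z^{3}}{4} - \frac{z^{2}}{4} + \frac{5}{2} \right)} + 4 z e^{\frac{z}{2}} \cos{\left(\frac{3 z^{3}}{4} - \frac{z^{2}}{4} + \frac{5}{2} \right)} - 4 e^{\frac{z}{2}} \sin{\left(\frac{3 z^{3}}{4} - \frac{z^{2}}{4} + \frac{5}{2} \right)} = f(z).

F(z) = - 8 e^{\frac{z}{2}} \sin{\left(\frac{3 z^{3}}{4} - \frac{z^{2}}{4} + \frac{5}{2} \right)} + C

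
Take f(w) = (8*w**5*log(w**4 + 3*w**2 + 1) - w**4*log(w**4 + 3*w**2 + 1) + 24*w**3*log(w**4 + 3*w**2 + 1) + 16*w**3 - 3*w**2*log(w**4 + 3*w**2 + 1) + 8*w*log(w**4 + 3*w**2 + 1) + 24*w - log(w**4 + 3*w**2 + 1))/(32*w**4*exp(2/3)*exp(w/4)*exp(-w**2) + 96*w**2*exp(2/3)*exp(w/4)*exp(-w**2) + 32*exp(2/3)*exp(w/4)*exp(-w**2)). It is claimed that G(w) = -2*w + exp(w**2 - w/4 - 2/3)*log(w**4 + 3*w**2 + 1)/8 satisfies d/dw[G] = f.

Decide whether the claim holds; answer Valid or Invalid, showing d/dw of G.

d/dw[G] = (8*w**5*exp(w/4)*log(w**4 + 3*w**2 + 1) - w**4*exp(w/4)*log(w**4 + 3*w**2 + 1) - 64*w**4*exp(2/3)*exp(w/2)*exp(-w**2) + 24*w**3*exp(w/4)*log(w**4 + 3*w**2 + 1) + 16*w**3*exp(w/4) - 3*w**2*exp(w/4)*log(w**4 + 3*w**2 + 1) - 192*w**2*exp(2/3)*exp(w/2)*exp(-w**2) + 8*w*exp(w/4)*log(w**4 + 3*w**2 + 1) + 24*w*exp(w/4) - exp(w/4)*log(w**4 + 3*w**2 + 1) - 64*exp(2/3)*exp(w/2)*exp(-w**2))/(32*w**4*exp(2/3)*exp(w/2)*exp(-w**2) + 96*w**2*exp(2/3)*exp(w/2)*exp(-w**2) + 32*exp(2/3)*exp(w/2)*exp(-w**2))
d/dw[G] - f(w) = -2 != 0.

Invalid: d/dw[G] - f = -2, which is not 0.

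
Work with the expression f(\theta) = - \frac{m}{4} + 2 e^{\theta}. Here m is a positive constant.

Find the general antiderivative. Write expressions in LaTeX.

F(\theta) = - \frac{m \theta}{4} + 2 e^{\theta} + C

Since d/d\theta undoes antidifferentiation here, F'(\theta) = f(\theta) is required of F(\theta).
Check: d/d\theta[- \frac{m \theta}{4} + 2 e^{\theta}] = - \frac{m}{4} + 2 e^{\theta} = f(\theta).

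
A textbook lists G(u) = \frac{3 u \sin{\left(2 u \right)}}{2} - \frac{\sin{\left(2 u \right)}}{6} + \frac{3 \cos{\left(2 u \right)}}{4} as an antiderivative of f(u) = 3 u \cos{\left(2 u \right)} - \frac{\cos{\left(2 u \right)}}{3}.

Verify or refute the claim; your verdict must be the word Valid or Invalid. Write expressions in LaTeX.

Valid. The derivative of G reproduces f.

d/du[G] = 3 u \cos{\left(2 u \right)} - \frac{\cos{\left(2 u \right)}}{3}
This equals f(u) exactly, so the claim holds.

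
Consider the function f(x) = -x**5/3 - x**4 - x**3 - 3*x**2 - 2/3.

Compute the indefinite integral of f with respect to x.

F(x) = x*(-10*x**5 - 36*x**4 - 45*x**3 - 180*x**2 - 120)/180 + C

Integrate term by term and add the pieces.
Check: d/dx[x*(-10*x**5 - 36*x**4 - 45*x**3 - 180*x**2 - 120)/180] = -x**5/3 - x**4 - x**3 - 3*x**2 - 2/3 = f(x).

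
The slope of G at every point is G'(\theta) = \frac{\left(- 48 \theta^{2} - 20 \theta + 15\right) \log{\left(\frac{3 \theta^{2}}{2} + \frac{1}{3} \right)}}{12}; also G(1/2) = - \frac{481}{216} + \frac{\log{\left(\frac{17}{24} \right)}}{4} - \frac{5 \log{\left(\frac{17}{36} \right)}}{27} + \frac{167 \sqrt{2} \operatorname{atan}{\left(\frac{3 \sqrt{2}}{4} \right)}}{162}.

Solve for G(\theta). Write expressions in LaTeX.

G(\theta) = - \frac{4 \theta^{3} \log{\left(\frac{3 \theta^{2}}{2} + \frac{1}{3} \right)}}{3} + \frac{8 \theta^{3}}{9} - \frac{5 \theta^{2} \log{\left(\frac{3 \theta^{2}}{2} + \frac{1}{3} \right)}}{6} + \frac{5 \theta^{2}}{6} + \frac{5 \theta \log{\left(\frac{3 \theta^{2}}{2} + \frac{1}{3} \right)}}{4} - \frac{167 \theta}{54} - \frac{5 \log{\left(\theta^{2} + \frac{2}{9} \right)}}{27} + \frac{167 \sqrt{2} \operatorname{atan}{\left(\frac{3 \sqrt{2} \theta}{2} \right)}}{162} - 1

Whatever form G(\theta) takes, its d/d\theta must return the stated G'(\theta).
A general antiderivative is \frac{8 \theta^{3}}{9} + \frac{5 \theta^{2}}{6} - \frac{167 \theta}{54} + \left(- \frac{4 \theta^{3}}{3} - \frac{5 \theta^{2}}{6} + \frac{5 \theta}{4}\right) \log{\left(\frac{3 \theta^{2}}{2} + \frac{1}{3} \right)} - \frac{5 \log{\left(\theta^{2} + \frac{2}{9} \right)}}{27} + \frac{167 \sqrt{2} \operatorname{atan}{\left(\frac{3 \sqrt{2} \theta}{2} \right)}}{162} + C.
The condition gives C = - \frac{481}{216} + \frac{\log{\left(\frac{17}{24} \right)}}{4} - \frac{5 \log{\left(\frac{17}{36} \right)}}{27} + \frac{167 \sqrt{2} \operatorname{atan}{\left(\frac{3 \sqrt{2}}{4} \right)}}{162} - (- \frac{265}{216} + \frac{\log{\left(\frac{17}{24} \right)}}{4} - \frac{5 \log{\left(\frac{17}{36} \right)}}{27} + \frac{167 \sqrt{2} \operatorname{atan}{\left(\frac{3 \sqrt{2}}{4} \right)}}{162}) = -1.
So G(\theta) = - \frac{4 \theta^{3} \log{\left(\frac{3 \theta^{2}}{2} + \frac{1}{3} \right)}}{3} + \frac{8 \theta^{3}}{9} - \frac{5 \theta^{2} \log{\left(\frac{3 \theta^{2}}{2} + \frac{1}{3} \right)}}{6} + \frac{5 \theta^{2}}{6} + \frac{5 \theta \log{\left(\frac{3 \theta^{2}}{2} + \frac{1}{3} \right)}}{4} - \frac{167 \theta}{54} - \frac{5 \log{\left(\theta^{2} + \frac{2}{9} \right)}}{27} + \frac{167 \sqrt{2} \operatorname{atan}{\left(\frac{3 \sqrt{2} \theta}{2} \right)}}{162} - 1.
Check: d/d\theta[- \frac{4 \theta^{3} \log{\left(\frac{3 \theta^{2}}{2} + \frac{1}{3} \right)}}{3} + \frac{8 \theta^{3}}{9} - \frac{5 \theta^{2} \log{\left(\frac{3 \theta^{2}}{2} + \frac{1}{3} \right)}}{6} + \frac{5 \theta^{2}}{6} + \frac{5 \theta \log{\left(\frac{3 \theta^{2}}{2} + \frac{1}{3} \right)}}{4} - \frac{167 \theta}{54} - \frac{5 \log{\left(\theta^{2} + \frac{2}{9} \right)}}{27} + \frac{167 \sqrt{2} \operatorname{atan}{\left(\frac{3 \sqrt{2} \theta}{2} \right)}}{162} - 1] = - 4 \theta^{2} \log{\left(9 \theta^{2} + 2 \right)} + 4 \theta^{2} \log{\left(6 \right)} - \frac{5 \theta \log{\left(9 \theta^{2} + 2 \right)}}{3} + \frac{5 \theta \log{\left(6 \right)}}{3} + \frac{5 \log{\left(9 \theta^{2} + 2 \right)}}{4} - \frac{5 \log{\left(6 \right)}}{4}, which equals G'(\theta).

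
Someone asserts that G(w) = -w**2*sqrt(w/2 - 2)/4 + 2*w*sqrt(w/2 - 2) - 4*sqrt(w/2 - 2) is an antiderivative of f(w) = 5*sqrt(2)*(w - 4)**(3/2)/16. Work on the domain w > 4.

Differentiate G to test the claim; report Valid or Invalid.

Invalid: d/dw[G] - f = sqrt(2)*(-5*w*sqrt(w - 4) + 20*sqrt(w - 4))/8, which is not 0.

d/dw[G] = sqrt(2)*(-5*w**2 + 40*w - 80)/(16*sqrt(w - 4))
d/dw[G] - f(w) = sqrt(2)*(-5*w*sqrt(w - 4) + 20*sqrt(w - 4))/8 != 0.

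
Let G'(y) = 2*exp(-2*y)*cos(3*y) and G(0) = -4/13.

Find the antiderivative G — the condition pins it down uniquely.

A first test for any G(y): its y-derivative must equal the given G'(y).
A general antiderivative is 6*exp(-2*y)*sin(3*y)/13 - 4*exp(-2*y)*cos(3*y)/13 + C.
The condition gives C = -4/13 - (-4/13) = 0.
So G(y) = 6*exp(-2*y)*sin(3*y)/13 - 4*exp(-2*y)*cos(3*y)/13.
Check: d/dy[6*exp(-2*y)*sin(3*y)/13 - 4*exp(-2*y)*cos(3*y)/13] = 2*exp(-2*y)*cos(3*y) = G'(y).

G(y) = 6*exp(-2*y)*sin(3*y)/13 - 4*exp(-2*y)*cos(3*y)/13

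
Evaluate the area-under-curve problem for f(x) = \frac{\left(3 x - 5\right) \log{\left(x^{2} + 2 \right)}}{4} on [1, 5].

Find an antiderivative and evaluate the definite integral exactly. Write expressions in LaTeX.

Antiderivative: F(x) = \frac{3 x^{2} \log{\left(x^{2} + 2 \right)} - 3 x^{2} - 10 x \log{\left(x^{2} + 2 \right)} + 20 x + 6 \log{\left(x^{2} + 2 \right)} - 20 \sqrt{2} \operatorname{atan}{\left(\frac{\sqrt{2} x}{2} \right)}}{8}; value = - \frac{5 \sqrt{2} \operatorname{atan}{\left(\frac{5 \sqrt{2}}{2} \right)}}{2} + \frac{\log{\left(3 \right)}}{8} + 1 + \frac{5 \sqrt{2} \operatorname{atan}{\left(\frac{\sqrt{2}}{2} \right)}}{2} + \frac{31 \log{\left(27 \right)}}{8}

Differentiate the proposed F(x) back; it has to land on f(x) exactly.
F(x) = \frac{3 x^{2} \log{\left(x^{2} + 2 \right)} - 3 x^{2} - 10 x \log{\left(x^{2} + 2 \right)} + 20 x + 6 \log{\left(x^{2} + 2 \right)} - 20 \sqrt{2} \operatorname{atan}{\left(\frac{\sqrt{2} x}{2} \right)}}{8} is an antiderivative of f.
Check: d/dx[\frac{3 x^{2} \log{\left(x^{2} + 2 \right)} - 3 x^{2} - 10 x \log{\left(x^{2} + 2 \right)} + 20 x + 6 \log{\left(x^{2} + 2 \right)} - 20 \sqrt{2} \operatorname{atan}{\left(\frac{\sqrt{2} x}{2} \right)}}{8}] = \frac{3 x \log{\left(x^{2} + 2 \right)}}{4} - \frac{5 \log{\left(x^{2} + 2 \right)}}{4}, which equals f(x).
F(5) = - \frac{5 \sqrt{2} \operatorname{atan}{\left(\frac{5 \sqrt{2}}{2} \right)}}{2} + \frac{25}{8} + \frac{31 \log{\left(27 \right)}}{8}; F(1) = - \frac{5 \sqrt{2} \operatorname{atan}{\left(\frac{\sqrt{2}}{2} \right)}}{2} - \frac{\log{\left(3 \right)}}{8} + \frac{17}{8}.
Integral = F(5) - F(1) = - \frac{5 \sqrt{2} \operatorname{atan}{\left(\frac{5 \sqrt{2}}{2} \right)}}{2} + \frac{\log{\left(3 \right)}}{8} + 1 + \frac{5 \sqrt{2} \operatorname{atan}{\left(\frac{\sqrt{2}}{2} \right)}}{2} + \frac{31 \log{\left(27 \right)}}{8}.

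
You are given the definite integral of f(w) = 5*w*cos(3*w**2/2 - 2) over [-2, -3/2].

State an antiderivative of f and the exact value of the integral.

f matches the chain-rule pattern g'(h)*h' with inner function h(w) = 3*w**2/2 - 2; substituting u = h(w) collapses the integral.
F(w) = 5*sin(3*w**2/2 - 2)/3 is an antiderivative of f.
Check: d/dw[5*sin(3*w**2/2 - 2)/3] = 5*w*cos(3*w**2/2 - 2) = f(w).
F(-3/2) = 5*sin(11/8)/3; F(-2) = 5*sin(4)/3.
Integral = F(-3/2) - F(-2) = -5*sin(4)/3 + 5*sin(11/8)/3.

Antiderivative: F(w) = 5*sin(3*w**2/2 - 2)/3; value = -5*sin(4)/3 + 5*sin(11/8)/3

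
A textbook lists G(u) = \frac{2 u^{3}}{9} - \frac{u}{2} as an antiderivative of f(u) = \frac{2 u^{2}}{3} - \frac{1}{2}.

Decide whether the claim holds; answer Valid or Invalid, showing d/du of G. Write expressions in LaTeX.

Valid. The derivative of G reproduces f.

d/du[G] = \frac{2 u^{2}}{3} - \frac{1}{2}
This equals f(u) exactly, so the claim holds.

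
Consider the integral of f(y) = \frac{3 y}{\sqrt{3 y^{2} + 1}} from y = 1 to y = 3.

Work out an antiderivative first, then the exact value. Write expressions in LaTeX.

Antiderivative: F(y) = \sqrt{3 y^{2} + 1}; value = -2 + 2 \sqrt{7}

The substitution u = 3 y^{2} + 1 works: f is exactly (dF/du)*(du/dy) for that inner function.
F(y) = \sqrt{3 y^{2} + 1} is an antiderivative of f.
Check: d/dy[\sqrt{3 y^{2} + 1}] = \frac{3 y}{\sqrt{3 y^{2} + 1}} = f(y).
F(3) = 2 \sqrt{7}; F(1) = 2.
Integral = F(3) - F(1) = -2 + 2 \sqrt{7}.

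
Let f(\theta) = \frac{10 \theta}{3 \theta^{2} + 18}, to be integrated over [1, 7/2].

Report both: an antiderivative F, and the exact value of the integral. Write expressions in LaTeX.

The substitution u = \theta^{2} + 6 works: f is exactly (dF/du)*(du/d\theta) for that inner function.
F(\theta) = \frac{5 \log{\left(\theta^{2} + 6 \right)}}{3} is an antiderivative of f.
Check: d/d\theta[\frac{5 \log{\left(\theta^{2} + 6 \right)}}{3}] = \frac{10 \theta}{3 \theta^{2} + 18} = f(\theta).
F(7/2) = \frac{5 \log{\left(\frac{73}{4} \right)}}{3}; F(1) = \frac{5 \log{\left(7 \right)}}{3}.
Integral = F(7/2) - F(1) = - \frac{5 \log{\left(7 \right)}}{3} + \frac{5 \log{\left(\frac{73}{4} \right)}}{3}.

Antiderivative: F(\theta) = \frac{5 \log{\left(\theta^{2} + 6 \right)}}{3}; value = - \frac{5 \log{\left(7 \right)}}{3} + \frac{5 \log{\left(\frac{73}{4} \right)}}{3}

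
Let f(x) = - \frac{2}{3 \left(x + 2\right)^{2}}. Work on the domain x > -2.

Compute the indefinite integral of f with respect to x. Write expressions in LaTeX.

F(x) = \frac{4}{6 x + 12} + C

Differentiate the proposed F(x) back; it has to land on f(x) exactly.
Check: d/dx[\frac{4}{6 x + 12}] = - \frac{2}{3 x^{2} + 12 x + 12}, which equals f(x).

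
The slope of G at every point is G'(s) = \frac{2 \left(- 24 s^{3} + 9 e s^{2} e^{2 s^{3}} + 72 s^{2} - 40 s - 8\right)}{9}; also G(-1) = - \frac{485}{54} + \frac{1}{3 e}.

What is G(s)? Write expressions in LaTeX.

Any candidate G(s) must reproduce the stated G'(s) exactly.
A general antiderivative is - \frac{4 \left(s^{2} - 2 s - \frac{1}{3}\right)^{2}}{3} + \frac{e^{2 s^{3} + 1}}{3} + C.
The condition gives C = - \frac{485}{54} + \frac{1}{3 e} - (- \frac{256}{27} + \frac{1}{3 e}) = \frac{1}{2}.
So G(s) = \frac{- 8 \left(3 s^{2} - 6 s - 1\right)^{2} + 18 e^{2 s^{3} + 1} + 27}{54}.
Check: d/ds[\frac{- 8 \left(3 s^{2} - 6 s - 1\right)^{2} + 18 e^{2 s^{3} + 1} + 27}{54}] = - \frac{16 s^{3}}{3} + 2 e s^{2} e^{2 s^{3}} + 16 s^{2} - \frac{80 s}{9} - \frac{16}{9}, which equals G'(s).

G(s) = \frac{- 8 \left(3 s^{2} - 6 s - 1\right)^{2} + 18 e^{2 s^{3} + 1} + 27}{54}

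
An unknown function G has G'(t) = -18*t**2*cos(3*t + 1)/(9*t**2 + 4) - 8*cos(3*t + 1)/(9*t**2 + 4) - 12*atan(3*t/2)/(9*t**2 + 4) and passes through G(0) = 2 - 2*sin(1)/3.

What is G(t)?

G(t) = -2*sin(3*t + 1)/3 - atan(3*t/2)**2 + 2

Integrate term by term and add the pieces.
A general antiderivative is -2*sin(3*t + 1)/3 - atan(3*t/2)**2 + C.
The condition gives C = 2 - 2*sin(1)/3 - (-2*sin(1)/3) = 2.
So G(t) = -2*sin(3*t + 1)/3 - atan(3*t/2)**2 + 2.
Check: d/dt[-2*sin(3*t + 1)/3 - atan(3*t/2)**2 + 2] = (-18*t**2*cos(3*t + 1) - 8*cos(3*t + 1) - 12*atan(3*t/2))/(9*t**2 + 4), which equals G'(t).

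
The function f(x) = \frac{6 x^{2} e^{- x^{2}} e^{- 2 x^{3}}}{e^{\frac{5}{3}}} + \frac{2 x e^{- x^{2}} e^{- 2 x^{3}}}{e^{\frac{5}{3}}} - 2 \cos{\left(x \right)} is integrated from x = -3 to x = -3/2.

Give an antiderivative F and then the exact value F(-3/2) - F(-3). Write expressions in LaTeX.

The integrand splits into summands that can be handled one at a time.
F(x) = - e^{- 2 x^{3} - x^{2} - \frac{5}{3}} - 2 \sin{\left(x \right)} is an antiderivative of f.
Check: d/dx[- e^{- 2 x^{3} - x^{2} - \frac{5}{3}} - 2 \sin{\left(x \right)}] = \frac{\left(6 x^{2} + 2 x - 2 e^{\frac{5}{3}} e^{x^{2}} e^{2 x^{3}} \cos{\left(x \right)}\right) e^{- x^{2}} e^{- 2 x^{3}}}{e^{\frac{5}{3}}}, which equals f(x).
F(-3/2) = - e^{\frac{17}{6}} + 2 \sin{\left(\frac{3}{2} \right)}; F(-3) = - e^{\frac{130}{3}} + 2 \sin{\left(3 \right)}.
Integral = F(-3/2) - F(-3) = - e^{\frac{17}{6}} - 2 \sin{\left(3 \right)} + 2 \sin{\left(\frac{3}{2} \right)} + e^{\frac{130}{3}}.

Antiderivative: F(x) = - e^{- 2 x^{3} - x^{2} - \frac{5}{3}} - 2 \sin{\left(x \right)}; value = - e^{\frac{17}{6}} - 2 \sin{\left(3 \right)} + 2 \sin{\left(\frac{3}{2} \right)} + e^{\frac{130}{3}}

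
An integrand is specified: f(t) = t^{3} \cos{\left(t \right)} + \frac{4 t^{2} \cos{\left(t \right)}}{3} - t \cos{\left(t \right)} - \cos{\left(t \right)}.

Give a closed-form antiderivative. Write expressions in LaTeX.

An antiderivative is F(t) = \frac{3 t^{3} \sin{\left(t \right)} + 4 t^{2} \sin{\left(t \right)} + 9 t^{2} \cos{\left(t \right)} - 21 t \sin{\left(t \right)} + 8 t \cos{\left(t \right)} - 11 \sin{\left(t \right)} - 21 \cos{\left(t \right)}}{3}.

The integrand splits into summands that can be handled one at a time.
Check: d/dt[\frac{3 t^{3} \sin{\left(t \right)} + 4 t^{2} \sin{\left(t \right)} + 9 t^{2} \cos{\left(t \right)} - 21 t \sin{\left(t \right)} + 8 t \cos{\left(t \right)} - 11 \sin{\left(t \right)} - 21 \cos{\left(t \right)}}{3}] = t^{3} \cos{\left(t \right)} + \frac{4 t^{2} \cos{\left(t \right)}}{3} - t \cos{\left(t \right)} - \cos{\left(t \right)} = f(t).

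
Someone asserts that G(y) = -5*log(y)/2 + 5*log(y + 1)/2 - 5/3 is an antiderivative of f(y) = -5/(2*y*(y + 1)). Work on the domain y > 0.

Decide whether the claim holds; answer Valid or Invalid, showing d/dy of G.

Valid: G'(y) = f(y).

d/dy[G] = -5/(2*y**2 + 2*y)
This equals f(y) exactly, so the claim holds.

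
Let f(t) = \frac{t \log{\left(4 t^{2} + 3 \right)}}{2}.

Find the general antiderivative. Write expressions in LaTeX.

Check any antiderivative F(t) by computing F'(t) and comparing it with f(t).
Check: d/dt[\frac{t^{2} \log{\left(4 t^{2} + 3 \right)}}{4} - \frac{t^{2}}{4} + \frac{3 \log{\left(4 t^{2} + 3 \right)}}{16}] = \frac{t \log{\left(4 t^{2} + 3 \right)}}{2} = f(t).

F(t) = \frac{t^{2} \log{\left(4 t^{2} + 3 \right)}}{4} - \frac{t^{2}}{4} + \frac{3 \log{\left(4 t^{2} + 3 \right)}}{16} + C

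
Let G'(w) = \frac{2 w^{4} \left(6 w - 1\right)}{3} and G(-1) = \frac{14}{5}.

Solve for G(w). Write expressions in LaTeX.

G(w) = \frac{2 \left(5 w^{6} - w^{5} + 15\right)}{15}

Recover the given G'(w) by differentiating a candidate G(w); any mismatch rules it out.
A general antiderivative is \frac{2 w^{6}}{3} - \frac{2 w^{5}}{15} + C.
The condition gives C = \frac{14}{5} - (\frac{4}{5}) = 2.
So G(w) = \frac{2 \left(5 w^{6} - w^{5} + 15\right)}{15}.
Check: d/dw[\frac{2 \left(5 w^{6} - w^{5} + 15\right)}{15}] = 4 w^{5} - \frac{2 w^{4}}{3}, which equals G'(w).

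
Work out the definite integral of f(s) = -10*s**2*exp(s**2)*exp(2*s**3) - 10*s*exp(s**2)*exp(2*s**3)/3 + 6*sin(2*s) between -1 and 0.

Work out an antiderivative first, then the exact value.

The integrand splits into summands that can be handled one at a time.
F(s) = -(5*exp(s**2)*exp(2*s**3) + 9*cos(2*s))/3 is an antiderivative of f.
Check: d/ds[-(5*exp(s**2)*exp(2*s**3) + 9*cos(2*s))/3] = -10*s**2*exp(s**2)*exp(2*s**3) - 10*s*exp(s**2)*exp(2*s**3)/3 + 6*sin(2*s) = f(s).
F(0) = -14/3; F(-1) = -5*exp(-1)/3 - 3*cos(2).
Integral = F(0) - F(-1) = -14/3 + 3*cos(2) + 5*exp(-1)/3.

Antiderivative: F(s) = -(5*exp(s**2)*exp(2*s**3) + 9*cos(2*s))/3; value = -14/3 + 3*cos(2) + 5*exp(-1)/3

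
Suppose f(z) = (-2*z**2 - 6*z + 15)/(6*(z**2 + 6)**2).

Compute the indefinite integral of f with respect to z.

F(z) = 3*z/(8*z**2 + 48) + sqrt(6)*atan(sqrt(6)*z/6)/144 + 4/(8*z**2 + 48) + C

Recover f(z) by differentiating a candidate F(z); any mismatch rules it out.
Check: d/dz[3*z/(8*z**2 + 48) + sqrt(6)*atan(sqrt(6)*z/6)/144 + 4/(8*z**2 + 48)] = (-2*z**2 - 6*z + 15)/(6*z**4 + 72*z**2 + 216), which equals f(z).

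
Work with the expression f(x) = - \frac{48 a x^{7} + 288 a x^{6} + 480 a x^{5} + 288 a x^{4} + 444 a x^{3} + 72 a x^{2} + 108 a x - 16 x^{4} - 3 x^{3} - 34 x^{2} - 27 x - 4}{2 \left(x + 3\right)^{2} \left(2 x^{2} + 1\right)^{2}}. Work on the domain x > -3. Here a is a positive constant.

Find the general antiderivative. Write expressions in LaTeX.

F(x) = - \frac{48 a x^{5} + 144 a x^{4} + 24 a x^{3} + 72 a x^{2} + 32 x^{2} + 3 x + 25}{8 \left(x + 3\right) \left(2 x^{2} + 1\right)} + C

Any candidate F(x) must reproduce f(x) exactly when differentiated.
Check: d/dx[- \frac{48 a x^{5} + 144 a x^{4} + 24 a x^{3} + 72 a x^{2} + 32 x^{2} + 3 x + 25}{8 \left(x + 3\right) \left(2 x^{2} + 1\right)}] = \frac{- 48 a x^{7} - 288 a x^{6} - 480 a x^{5} - 288 a x^{4} - 444 a x^{3} - 72 a x^{2} - 108 a x + 16 x^{4} + 3 x^{3} + 34 x^{2} + 27 x + 4}{8 x^{6} + 48 x^{5} + 80 x^{4} + 48 x^{3} + 74 x^{2} + 12 x + 18}, which equals f(x).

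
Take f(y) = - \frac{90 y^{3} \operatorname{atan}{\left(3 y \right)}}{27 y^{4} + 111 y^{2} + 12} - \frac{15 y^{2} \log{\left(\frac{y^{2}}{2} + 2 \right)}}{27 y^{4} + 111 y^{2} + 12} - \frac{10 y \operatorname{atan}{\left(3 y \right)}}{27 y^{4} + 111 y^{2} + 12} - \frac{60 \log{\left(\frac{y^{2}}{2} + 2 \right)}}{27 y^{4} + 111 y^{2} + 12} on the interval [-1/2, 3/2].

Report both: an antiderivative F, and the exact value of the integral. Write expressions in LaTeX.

Antiderivative: F(y) = - \frac{5 \log{\left(\frac{y^{2}}{2} + 2 \right)} \operatorname{atan}{\left(3 y \right)}}{3}; value = - \frac{5 \log{\left(\frac{25}{8} \right)} \operatorname{atan}{\left(\frac{9}{2} \right)}}{3} - \frac{5 \log{\left(\frac{17}{8} \right)} \operatorname{atan}{\left(\frac{3}{2} \right)}}{3}

f has the shape u'v + uv' for u = - \frac{5 \operatorname{atan}{\left(3 y \right)}}{3} and v = \log{\left(\frac{y^{2}}{2} + 2 \right)} — it is the derivative of the product u*v.
F(y) = - \frac{5 \log{\left(\frac{y^{2}}{2} + 2 \right)} \operatorname{atan}{\left(3 y \right)}}{3} is an antiderivative of f.
Check: d/dy[- \frac{5 \log{\left(\frac{y^{2}}{2} + 2 \right)} \operatorname{atan}{\left(3 y \right)}}{3}] = \frac{- 90 y^{3} \operatorname{atan}{\left(3 y \right)} - 15 y^{2} \log{\left(\frac{y^{2}}{2} + 2 \right)} - 10 y \operatorname{atan}{\left(3 y \right)} - 60 \log{\left(\frac{y^{2}}{2} + 2 \right)}}{27 y^{4} + 111 y^{2} + 12}, which equals f(y).
F(3/2) = - \frac{5 \log{\left(\frac{25}{8} \right)} \operatorname{atan}{\left(\frac{9}{2} \right)}}{3}; F(-1/2) = \frac{5 \log{\left(\frac{17}{8} \right)} \operatorname{atan}{\left(\frac{3}{2} \right)}}{3}.
Integral = F(3/2) - F(-1/2) = - \frac{5 \log{\left(\frac{25}{8} \right)} \operatorname{atan}{\left(\frac{9}{2} \right)}}{3} - \frac{5 \log{\left(\frac{17}{8} \right)} \operatorname{atan}{\left(\frac{3}{2} \right)}}{3}.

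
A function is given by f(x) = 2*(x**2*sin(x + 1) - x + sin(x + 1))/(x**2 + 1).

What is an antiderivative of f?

Differentiate the proposed F(x) back; it has to land on f(x) exactly.
Check: d/dx[-log(2*x**2 + 2) - 2*cos(x + 1)] = (2*x**2*sin(x + 1) - 2*x + 2*sin(x + 1))/(x**2 + 1), which equals f(x).

An antiderivative is F(x) = -log(2*x**2 + 2) - 2*cos(x + 1).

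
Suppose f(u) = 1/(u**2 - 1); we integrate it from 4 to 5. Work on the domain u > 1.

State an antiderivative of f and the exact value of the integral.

Factor the denominator ((u - 1)*(u + 1)) and decompose: f = -1/(2*(u + 1)) + 1/(2*(u - 1)); each piece integrates to a log, atan, or power term.
F(u) = log(u - 1)/2 - log(u + 1)/2 is an antiderivative of f.
Check: d/du[log(u - 1)/2 - log(u + 1)/2] = 1/(u**2 - 1) = f(u).
F(5) = -log(6)/2 + log(4)/2; F(4) = -log(5)/2 + log(3)/2.
Integral = F(5) - F(4) = -log(6)/2 - log(3)/2 + log(4)/2 + log(5)/2.

Antiderivative: F(u) = log(u - 1)/2 - log(u + 1)/2; value = -log(6)/2 - log(3)/2 + log(4)/2 + log(5)/2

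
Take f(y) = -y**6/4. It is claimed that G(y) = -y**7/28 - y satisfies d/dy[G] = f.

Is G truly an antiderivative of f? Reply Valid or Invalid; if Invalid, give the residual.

Invalid: d/dy[G] - f = -1, which is not 0.

d/dy[G] = -y**6/4 - 1
d/dy[G] - f(y) = -1 != 0.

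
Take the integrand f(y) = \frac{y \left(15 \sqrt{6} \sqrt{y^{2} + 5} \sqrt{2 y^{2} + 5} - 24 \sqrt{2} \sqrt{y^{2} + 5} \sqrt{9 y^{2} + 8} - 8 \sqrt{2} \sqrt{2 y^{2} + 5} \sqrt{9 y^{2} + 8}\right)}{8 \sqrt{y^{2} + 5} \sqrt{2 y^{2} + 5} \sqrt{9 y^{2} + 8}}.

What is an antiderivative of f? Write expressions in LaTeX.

An antiderivative is F(y) = \frac{- 24 \sqrt{2} \sqrt{y^{2} + 5} - 36 \sqrt{2} \sqrt{2 y^{2} + 5} + 5 \sqrt{6} \sqrt{9 y^{2} + 8}}{24}.

Whatever form F(y) takes, F'(y) = f(y) is non-negotiable.
Check: d/dy[\frac{- 24 \sqrt{2} \sqrt{y^{2} + 5} - 36 \sqrt{2} \sqrt{2 y^{2} + 5} + 5 \sqrt{6} \sqrt{9 y^{2} + 8}}{24}] = \frac{15 \sqrt{6} y \sqrt{y^{2} + 5} \sqrt{2 y^{2} + 5} - 24 \sqrt{2} y \sqrt{y^{2} + 5} \sqrt{9 y^{2} + 8} - 8 \sqrt{2} y \sqrt{2 y^{2} + 5} \sqrt{9 y^{2} + 8}}{8 \sqrt{y^{2} + 5} \sqrt{2 y^{2} + 5} \sqrt{9 y^{2} + 8}}, which equals f(y).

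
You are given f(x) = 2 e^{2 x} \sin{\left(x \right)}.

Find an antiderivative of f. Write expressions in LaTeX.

An antiderivative is F(x) = - \frac{2 \left(- 2 \sin{\left(x \right)} + \cos{\left(x \right)}\right) e^{2 x}}{5}.

Check any antiderivative F(x) by computing F'(x) and comparing it with f(x).
Check: d/dx[- \frac{2 \left(- 2 \sin{\left(x \right)} + \cos{\left(x \right)}\right) e^{2 x}}{5}] = 2 e^{2 x} \sin{\left(x \right)} = f(x).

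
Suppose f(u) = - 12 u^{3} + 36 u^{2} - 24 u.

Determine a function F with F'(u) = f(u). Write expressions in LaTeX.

f matches the chain-rule pattern g'(h)*h' with inner function h(u) = - u^{2} + 2 u; substituting w = h(u) collapses the integral.
Check: d/du[- 3 u^{2} \left(2 - u\right)^{2}] = - 12 u^{3} + 36 u^{2} - 24 u = f(u).

An antiderivative is F(u) = - 3 u^{2} \left(2 - u\right)^{2}.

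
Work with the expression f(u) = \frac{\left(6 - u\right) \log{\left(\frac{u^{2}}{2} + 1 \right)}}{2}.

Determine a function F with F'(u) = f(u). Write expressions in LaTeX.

Any candidate F(u) must reproduce f(u) exactly when differentiated.
Check: d/du[- \frac{u^{2} \log{\left(\frac{u^{2}}{2} + 1 \right)}}{4} + \frac{u^{2}}{4} + 3 u \log{\left(\frac{u^{2}}{2} + 1 \right)} - 6 u - \frac{\log{\left(u^{2} + 2 \right)}}{2} + 6 \sqrt{2} \operatorname{atan}{\left(\frac{\sqrt{2} u}{2} \right)}] = - \frac{u \log{\left(\frac{u^{2}}{2} + 1 \right)}}{2} + 3 \log{\left(\frac{u^{2}}{2} + 1 \right)}, which equals f(u).

An antiderivative is F(u) = - \frac{u^{2} \log{\left(\frac{u^{2}}{2} + 1 \right)}}{4} + \frac{u^{2}}{4} + 3 u \log{\left(\frac{u^{2}}{2} + 1 \right)} - 6 u - \frac{\log{\left(u^{2} + 2 \right)}}{2} + 6 \sqrt{2} \operatorname{atan}{\left(\frac{\sqrt{2} u}{2} \right)}.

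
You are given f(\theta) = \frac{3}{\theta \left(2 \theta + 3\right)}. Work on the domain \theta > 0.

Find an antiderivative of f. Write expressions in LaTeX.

Factor the denominator (\theta \left(2 \theta + 3\right)) and decompose: f = - \frac{2}{2 \theta + 3} + \frac{1}{\theta}; each piece integrates to a log, atan, or power term.
Check: d/d\theta[\log{\left(\theta \right)} - \log{\left(\theta + \frac{3}{2} \right)}] = \frac{3}{2 \theta^{2} + 3 \theta}, which equals f(\theta).

An antiderivative is F(\theta) = \log{\left(\theta \right)} - \log{\left(\theta + \frac{3}{2} \right)}.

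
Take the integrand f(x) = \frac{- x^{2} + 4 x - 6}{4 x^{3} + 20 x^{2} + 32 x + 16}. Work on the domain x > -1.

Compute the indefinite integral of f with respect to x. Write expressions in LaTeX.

Factor the denominator (4 \left(x + 1\right) \left(x + 2\right)^{2}) and decompose: f = \frac{5}{2 \left(x + 2\right)} + \frac{9}{2 \left(x + 2\right)^{2}} - \frac{11}{4 \left(x + 1\right)}; each piece integrates to a log, atan, or power term.
Check: d/dx[- \frac{11 \log{\left(x + 1 \right)}}{4} + \frac{5 \log{\left(x + 2 \right)}}{2} - \frac{9}{2 x + 4}] = \frac{- x^{2} + 4 x - 6}{4 x^{3} + 20 x^{2} + 32 x + 16} = f(x).

F(x) = - \frac{11 \log{\left(x + 1 \right)}}{4} + \frac{5 \log{\left(x + 2 \right)}}{2} - \frac{9}{2 x + 4} + C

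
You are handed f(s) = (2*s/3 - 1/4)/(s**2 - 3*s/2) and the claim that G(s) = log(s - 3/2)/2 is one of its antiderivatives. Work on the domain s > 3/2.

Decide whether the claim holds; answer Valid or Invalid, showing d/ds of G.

d/ds[G] = 1/(2*s - 3)
d/ds[G] - f(s) = -1/(6*s) != 0.

Invalid: d/ds[G] - f = -1/(6*s), which is not 0.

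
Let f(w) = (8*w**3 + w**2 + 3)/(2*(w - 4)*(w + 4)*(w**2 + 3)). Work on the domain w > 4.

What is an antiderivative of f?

An antiderivative is F(w) = 531*log(w - 4)/304 + 493*log(w + 4)/304 + 6*log(w**2 + 3)/19.

The denominator factors as 2*(w - 4)*(w + 4)*(w**2 + 3); partial fractions split f into directly integrable pieces: 12*w/(19*(w**2 + 3)) + 493/(304*(w + 4)) + 531/(304*(w - 4)).
Check: d/dw[531*log(w - 4)/304 + 493*log(w + 4)/304 + 6*log(w**2 + 3)/19] = (8*w**3 + w**2 + 3)/(2*w**4 - 26*w**2 - 96), which equals f(w).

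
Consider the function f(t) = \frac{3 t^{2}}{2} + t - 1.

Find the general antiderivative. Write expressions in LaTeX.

Integrate term by term and add the pieces.
Check: d/dt[\frac{t^{3}}{2} + \frac{t^{2}}{2} - t] = \frac{3 t^{2}}{2} + t - 1 = f(t).

F(t) = \frac{t^{3}}{2} + \frac{t^{2}}{2} - t + C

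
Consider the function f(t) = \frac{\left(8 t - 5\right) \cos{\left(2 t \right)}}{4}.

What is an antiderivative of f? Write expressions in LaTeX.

An antiderivative is F(t) = t \sin{\left(2 t \right)} - \frac{5 \sin{\left(2 t \right)}}{8} + \frac{\cos{\left(2 t \right)}}{2}.

An antiderivative F(t) passes only if d/dt[F] lands on f(t) exactly.
Check: d/dt[t \sin{\left(2 t \right)} - \frac{5 \sin{\left(2 t \right)}}{8} + \frac{\cos{\left(2 t \right)}}{2}] = 2 t \cos{\left(2 t \right)} - \frac{5 \cos{\left(2 t \right)}}{4}, which equals f(t).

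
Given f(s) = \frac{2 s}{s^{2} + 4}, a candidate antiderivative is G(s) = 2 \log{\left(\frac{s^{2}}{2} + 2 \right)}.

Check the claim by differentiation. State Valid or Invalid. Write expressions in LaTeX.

d/ds[G] = \frac{4 s}{s^{2} + 4}
d/ds[G] - f(s) = \frac{2 s}{s^{2} + 4} != 0.

Invalid: d/ds[G] - f = \frac{2 s}{s^{2} + 4}, which is not 0.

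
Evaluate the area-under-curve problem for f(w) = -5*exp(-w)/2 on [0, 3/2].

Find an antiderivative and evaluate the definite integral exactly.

Since d/dw undoes antidifferentiation here, F'(w) = f(w) is required of F(w).
F(w) = 5*exp(-w)/2 is an antiderivative of f.
Check: d/dw[5*exp(-w)/2] = -5*exp(-w)/2 = f(w).
F(3/2) = 5*exp(-3/2)/2; F(0) = 5/2.
Integral = F(3/2) - F(0) = -5/2 + 5*exp(-3/2)/2.

Antiderivative: F(w) = 5*exp(-w)/2; value = -5/2 + 5*exp(-3/2)/2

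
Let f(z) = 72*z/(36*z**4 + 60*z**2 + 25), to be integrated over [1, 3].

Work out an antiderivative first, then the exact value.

Antiderivative: F(z) = -6/(6*z**2 + 5); value = 288/649

f matches the chain-rule pattern g'(h)*h' with inner function h(z) = 2*z**2 + 5/3; substituting u = h(z) collapses the integral.
F(z) = -6/(6*z**2 + 5) is an antiderivative of f.
Check: d/dz[-6/(6*z**2 + 5)] = 72*z/(36*z**4 + 60*z**2 + 25) = f(z).
F(3) = -6/59; F(1) = -6/11.
Integral = F(3) - F(1) = 288/649.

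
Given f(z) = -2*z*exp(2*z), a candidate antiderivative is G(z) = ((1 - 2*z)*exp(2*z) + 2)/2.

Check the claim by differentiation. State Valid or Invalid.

d/dz[G] = -2*z*exp(2*z)
This equals f(z) exactly, so the claim holds.

Valid - the claim checks out under differentiation.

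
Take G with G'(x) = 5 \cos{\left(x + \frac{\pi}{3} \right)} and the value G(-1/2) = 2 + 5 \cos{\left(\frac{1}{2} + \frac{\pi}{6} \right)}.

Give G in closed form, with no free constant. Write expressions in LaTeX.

G(x) = 5 \sin{\left(x + \frac{\pi}{3} \right)} + 2

Any candidate G(x) must reproduce the stated G'(x) exactly.
A general antiderivative is 5 \sin{\left(x + \frac{\pi}{3} \right)} + C.
The condition gives C = 2 + 5 \cos{\left(\frac{1}{2} + \frac{\pi}{6} \right)} - (5 \cos{\left(\frac{1}{2} + \frac{\pi}{6} \right)}) = 2.
So G(x) = 5 \sin{\left(x + \frac{\pi}{3} \right)} + 2.
Check: d/dx[5 \sin{\left(x + \frac{\pi}{3} \right)} + 2] = 5 \cos{\left(x + \frac{\pi}{3} \right)} = G'(x).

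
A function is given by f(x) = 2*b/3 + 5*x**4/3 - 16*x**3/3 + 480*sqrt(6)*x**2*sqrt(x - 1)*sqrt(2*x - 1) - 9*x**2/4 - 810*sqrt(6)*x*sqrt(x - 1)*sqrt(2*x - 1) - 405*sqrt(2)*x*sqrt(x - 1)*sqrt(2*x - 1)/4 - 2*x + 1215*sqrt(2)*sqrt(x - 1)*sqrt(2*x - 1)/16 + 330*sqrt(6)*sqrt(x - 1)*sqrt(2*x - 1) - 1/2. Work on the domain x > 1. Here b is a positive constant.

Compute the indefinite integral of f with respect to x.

F(x) = sqrt(2)*(8*sqrt(2)*b*x + 4*sqrt(2)*x**5 - 16*sqrt(2)*x**4 + 2880*sqrt(3)*x**3*sqrt(x - 1)*sqrt(2*x - 1) - 9*sqrt(2)*x**3 - 7200*sqrt(3)*x**2*sqrt(x - 1)*sqrt(2*x - 1) - 810*x**2*sqrt(x - 1)*sqrt(2*x - 1) - 12*sqrt(2)*x**2 + 1215*x*sqrt(x - 1)*sqrt(2*x - 1) + 5760*sqrt(3)*x*sqrt(x - 1)*sqrt(2*x - 1) - 6*sqrt(2)*x - 1440*sqrt(3)*sqrt(x - 1)*sqrt(2*x - 1) - 405*sqrt(x - 1)*sqrt(2*x - 1) + 15*sqrt(2))/24 + C

Integrate term by term and add the pieces.
Check: d/dx[sqrt(2)*(8*sqrt(2)*b*x + 4*sqrt(2)*x**5 - 16*sqrt(2)*x**4 + 2880*sqrt(3)*x**3*sqrt(x - 1)*sqrt(2*x - 1) - 9*sqrt(2)*x**3 - 7200*sqrt(3)*x**2*sqrt(x - 1)*sqrt(2*x - 1) - 810*x**2*sqrt(x - 1)*sqrt(2*x - 1) - 12*sqrt(2)*x**2 + 1215*x*sqrt(x - 1)*sqrt(2*x - 1) + 5760*sqrt(3)*x*sqrt(x - 1)*sqrt(2*x - 1) - 6*sqrt(2)*x - 1440*sqrt(3)*sqrt(x - 1)*sqrt(2*x - 1) - 405*sqrt(x - 1)*sqrt(2*x - 1) + 15*sqrt(2))/24] = (32*b*sqrt(x - 1)*sqrt(2*x - 1) + 80*x**4*sqrt(x - 1)*sqrt(2*x - 1) + 46080*sqrt(6)*x**4 - 256*x**3*sqrt(x - 1)*sqrt(2*x - 1) - 146880*sqrt(6)*x**3 - 9720*sqrt(2)*x**3 - 108*x**2*sqrt(x - 1)*sqrt(2*x - 1) + 21870*sqrt(2)*x**2 + 171360*sqrt(6)*x**2 - 96*x*sqrt(x - 1)*sqrt(2*x - 1) - 86400*sqrt(6)*x - 15795*sqrt(2)*x - 24*sqrt(x - 1)*sqrt(2*x - 1) + 3645*sqrt(2) + 15840*sqrt(6))/(48*sqrt(x - 1)*sqrt(2*x - 1)), which equals f(x).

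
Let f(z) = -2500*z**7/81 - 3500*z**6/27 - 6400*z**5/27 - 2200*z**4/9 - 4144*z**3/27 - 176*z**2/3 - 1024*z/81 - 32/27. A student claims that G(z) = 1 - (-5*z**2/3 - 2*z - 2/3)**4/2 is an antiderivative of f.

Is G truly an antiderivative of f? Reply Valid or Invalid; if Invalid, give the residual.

d/dz[G] = -2500*z**7/81 - 3500*z**6/27 - 6400*z**5/27 - 2200*z**4/9 - 4144*z**3/27 - 176*z**2/3 - 1024*z/81 - 32/27
This equals f(z) exactly, so the claim holds.

Valid - differentiating G returns exactly f.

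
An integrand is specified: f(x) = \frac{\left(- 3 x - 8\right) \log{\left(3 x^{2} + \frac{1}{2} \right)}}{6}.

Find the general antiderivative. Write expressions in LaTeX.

A first test for any F(x): its x-derivative must equal f(x) identically.
Check: d/dx[\frac{18 x^{2} + 6 x \left(- 3 x - 16\right) \log{\left(3 x^{2} + \frac{1}{2} \right)} + 192 x - 3 \log{\left(x^{2} + \frac{1}{6} \right)} - 32 \sqrt{6} \operatorname{atan}{\left(\sqrt{6} x \right)}}{72}] = - \frac{x \log{\left(3 x^{2} + \frac{1}{2} \right)}}{2} - \frac{4 \log{\left(3 x^{2} + \frac{1}{2} \right)}}{3}, which equals f(x).

F(x) = \frac{18 x^{2} + 6 x \left(- 3 x - 16\right) \log{\left(3 x^{2} + \frac{1}{2} \right)} + 192 x - 3 \log{\left(x^{2} + \frac{1}{6} \right)} - 32 \sqrt{6} \operatorname{atan}{\left(\sqrt{6} x \right)}}{72} + C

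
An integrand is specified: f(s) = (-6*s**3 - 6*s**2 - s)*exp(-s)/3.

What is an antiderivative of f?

An antiderivative is F(s) = (6*s**3 + 24*s**2 + 49*s + 49)*exp(-s)/3.

Recognize the product-rule pattern: f = u'v + uv' with u = 2*s**3 + 8*s**2 + 49*s/3 + 49/3, v = exp(-s), so integration by parts undoes it.
Check: d/ds[(6*s**3 + 24*s**2 + 49*s + 49)*exp(-s)/3] = (-6*s**3 - 6*s**2 - s)*exp(-s)/3 = f(s).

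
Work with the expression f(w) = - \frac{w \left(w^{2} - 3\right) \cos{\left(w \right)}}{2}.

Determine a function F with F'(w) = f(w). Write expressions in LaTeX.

An antiderivative is F(w) = - \frac{w^{3} \sin{\left(w \right)} + 3 w^{2} \cos{\left(w \right)} - 9 w \sin{\left(w \right)} - 9 \cos{\left(w \right)}}{2}.

A first test for any F(w): its w-derivative must equal f(w) identically.
Check: d/dw[- \frac{w^{3} \sin{\left(w \right)} + 3 w^{2} \cos{\left(w \right)} - 9 w \sin{\left(w \right)} - 9 \cos{\left(w \right)}}{2}] = - \frac{w^{3} \cos{\left(w \right)}}{2} + \frac{3 w \cos{\left(w \right)}}{2}, which equals f(w).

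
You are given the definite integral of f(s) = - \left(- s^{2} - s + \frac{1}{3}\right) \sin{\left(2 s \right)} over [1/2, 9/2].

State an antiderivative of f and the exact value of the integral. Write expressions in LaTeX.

Whatever form F(s) takes, F'(s) = f(s) is non-negotiable.
F(s) = - \frac{s^{2} \cos{\left(2 s \right)}}{2} + \frac{s \sin{\left(2 s \right)}}{2} - \frac{s \cos{\left(2 s \right)}}{2} + \frac{\sin{\left(2 s \right)}}{4} + \frac{5 \cos{\left(2 s \right)}}{12} is an antiderivative of f.
Check: d/ds[- \frac{s^{2} \cos{\left(2 s \right)}}{2} + \frac{s \sin{\left(2 s \right)}}{2} - \frac{s \cos{\left(2 s \right)}}{2} + \frac{\sin{\left(2 s \right)}}{4} + \frac{5 \cos{\left(2 s \right)}}{12}] = s^{2} \sin{\left(2 s \right)} + s \sin{\left(2 s \right)} - \frac{\sin{\left(2 s \right)}}{3}, which equals f(s).
F(9/2) = \frac{5 \sin{\left(9 \right)}}{2} - \frac{287 \cos{\left(9 \right)}}{24}; F(1/2) = \frac{\cos{\left(1 \right)}}{24} + \frac{\sin{\left(1 \right)}}{2}.
Integral = F(9/2) - F(1/2) = - \frac{\sin{\left(1 \right)}}{2} - \frac{\cos{\left(1 \right)}}{24} + \frac{5 \sin{\left(9 \right)}}{2} - \frac{287 \cos{\left(9 \right)}}{24}.

Antiderivative: F(s) = - \frac{s^{2} \cos{\left(2 s \right)}}{2} + \frac{s \sin{\left(2 s \right)}}{2} - \frac{s \cos{\left(2 s \right)}}{2} + \frac{\sin{\left(2 s \right)}}{4} + \frac{5 \cos{\left(2 s \right)}}{12}; value = - \frac{\sin{\left(1 \right)}}{2} - \frac{\cos{\left(1 \right)}}{24} + \frac{5 \sin{\left(9 \right)}}{2} - \frac{287 \cos{\left(9 \right)}}{24}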